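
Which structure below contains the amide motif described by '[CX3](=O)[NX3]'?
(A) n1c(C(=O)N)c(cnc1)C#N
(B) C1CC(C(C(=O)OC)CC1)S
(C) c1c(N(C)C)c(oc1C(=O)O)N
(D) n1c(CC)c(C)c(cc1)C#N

[CX3](=O)[NX3] describes a carbonyl carbon bonded to a trivalent nitrogen (an amide).
(A) contains a primary amide (-C(=O)NH2), which satisfies every atom and bond constraint.
(B) has a methyl-ester group (-C(=O)OCH3) but the carbonyl is bonded to O, not to an NX3 nitrogen.
(C) has a primary amino group (-NH2) but the -NH2 is not attached to a carbonyl carbon.
(D) has a nitrile (-C#N) but the nitrile N is NX1 (triple-bonded), not NX3.
So the answer is (A).

A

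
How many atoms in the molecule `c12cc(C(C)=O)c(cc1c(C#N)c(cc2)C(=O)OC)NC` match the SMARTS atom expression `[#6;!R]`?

6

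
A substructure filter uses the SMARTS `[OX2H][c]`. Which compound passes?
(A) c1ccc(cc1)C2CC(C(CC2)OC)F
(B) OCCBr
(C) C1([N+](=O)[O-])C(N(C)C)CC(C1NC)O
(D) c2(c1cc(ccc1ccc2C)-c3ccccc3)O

[OX2H][c] describes a hydroxyl oxygen attached to an aromatic carbon (a phenol).
(A) has a methoxy ether (-OCH3) but the oxygen has H0, not H1.
(B) has a hydroxyl group (-OH) but the -OH is on an aliphatic carbon, not an aromatic c.
(C) has a hydroxyl group (-OH) but the -OH is on an aliphatic carbon, not an aromatic c.
(D) contains a hydroxyl group (-OH), which satisfies every atom and bond constraint.
So the answer is (D).

D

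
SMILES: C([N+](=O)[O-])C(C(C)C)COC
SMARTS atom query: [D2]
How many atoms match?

The query [D2] means: atom with exactly two heavy-atom neighbours.
Check the 11 heavy atoms by environment: 2× C (D2) → match; 2× C (D3) → no; 3× C (D1) → no; 1× O (D2) → match; 1× N (charge +1, D3) → no; 1× O (charge -1, D1) → no; 1× O (D1) → no.
Summing the matching environments: 2 + 1 = 3 matching atoms.

3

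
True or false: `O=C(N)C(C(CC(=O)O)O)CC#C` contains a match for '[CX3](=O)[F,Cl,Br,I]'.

False

The pattern [CX3](=O)[F,Cl,Br,I] describes a carbonyl carbon bonded to a halogen — an acyl halide.
The closest candidate here is a carboxylic acid group (-C(=O)OH), but the carbonyl is bonded to -OH, not to a halogen. No other fragment satisfies the full query, so there is no match.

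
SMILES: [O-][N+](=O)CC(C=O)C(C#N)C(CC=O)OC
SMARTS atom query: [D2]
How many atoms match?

Check the 16 heavy atoms by environment: 5× C (D2) → match; 3× C (D3) → no; 1× N (D1) → no; 1× N (charge +1, D3) → no; 1× O (charge -1, D1) → no; 3× O (D1) → no; 1× O (D2) → match; 1× C (D1) → no.
Summing the matching environments: 5 + 1 = 6 matching atoms.

6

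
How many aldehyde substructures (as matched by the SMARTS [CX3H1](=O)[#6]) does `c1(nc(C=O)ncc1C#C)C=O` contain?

2

[CX3H1](=O)[#6] is the SMARTS for an aldehyde: an sp2 carbon with one H, double-bonded to O and single-bonded to carbon.
The molecule carries 2 separate instances of an aldehyde (-CHO) meeting every constraint; each maps to a distinct set of atoms, giving 2 matches.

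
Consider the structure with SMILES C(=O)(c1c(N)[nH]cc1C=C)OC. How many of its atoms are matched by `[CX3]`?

Check the 12 heavy atoms by environment: 1× n (aromatic, X3) → no; 4× c (aromatic, X3) → no; 3× C (X3) → match; 1× O (X1) → no; 1× O (X2) → no; 1× C (X4) → no; 1× N (X3) → no.
That gives 3 matching atoms.

3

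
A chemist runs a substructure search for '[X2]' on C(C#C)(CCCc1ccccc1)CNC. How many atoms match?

2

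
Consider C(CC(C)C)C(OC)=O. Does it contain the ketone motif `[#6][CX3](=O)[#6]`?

The pattern [#6][CX3](=O)[#6] describes a carbonyl carbon (no H) flanked by two carbons — a ketone.
The closest candidate here is a methyl-ester group (-C(=O)OCH3), but one neighbour of the carbonyl carbon is O, not C. No other fragment satisfies the full query, so there is no match.

No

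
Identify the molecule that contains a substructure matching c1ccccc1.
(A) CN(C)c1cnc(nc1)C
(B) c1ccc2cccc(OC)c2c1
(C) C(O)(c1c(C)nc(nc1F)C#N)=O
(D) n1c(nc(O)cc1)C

B

c1ccccc1 describes six aromatic carbons in a ring (a benzene ring).
(A) has a methyl group (-CH3) but no six-membered all-carbon aromatic ring is present.
(B) contains the required atom environment, so the pattern matches.
(C) has a methyl group (-CH3) but no six-membered all-carbon aromatic ring is present.
(D) has a methyl group (-CH3) but no six-membered all-carbon aromatic ring is present.
So the answer is (B).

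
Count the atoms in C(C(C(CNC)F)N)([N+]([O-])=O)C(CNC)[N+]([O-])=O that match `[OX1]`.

The query [OX1] means: aliphatic oxygen with one total connection — typically a carbonyl =O or an oxide.
Check the 18 heavy atoms by environment: 8× C (X4) → no; 3× N (X3) → no; 1× F (X1) → no; 2× N (charge +1, X3) → no; 2× O (charge -1, X1) → match; 2× O (X1) → match.
Summing the matching environments: 2 + 2 = 4 matching atoms.

4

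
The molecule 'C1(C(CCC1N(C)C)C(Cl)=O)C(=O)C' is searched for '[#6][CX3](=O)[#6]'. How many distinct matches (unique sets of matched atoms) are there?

[#6][CX3](=O)[#6] is the SMARTS for a ketone: a carbonyl carbon (no H) flanked by two carbons.
Exactly one fragment in the molecule meets all constraints, giving 1 match.

1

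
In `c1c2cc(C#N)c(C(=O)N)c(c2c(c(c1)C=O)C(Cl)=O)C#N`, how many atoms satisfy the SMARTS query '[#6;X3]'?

Check the 22 heavy atoms by environment: 10× c (aromatic, X3) → match; 3× C (X3) → match; 3× O (X1) → no; 2× C (X2) → no; 2× N (X1) → no; 1× Cl (X1) → no; 1× N (X3) → no.
Summing the matching environments: 10 + 3 = 13 matching atoms.

13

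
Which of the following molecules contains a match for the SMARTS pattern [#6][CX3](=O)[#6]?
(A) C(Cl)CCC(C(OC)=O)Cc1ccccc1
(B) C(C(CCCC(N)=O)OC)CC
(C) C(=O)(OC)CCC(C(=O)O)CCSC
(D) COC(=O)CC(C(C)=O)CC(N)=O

D

[#6][CX3](=O)[#6] describes a carbonyl carbon (no H) flanked by two carbons (a ketone).
(A) has a methyl-ester group (-C(=O)OCH3) but one neighbour of the carbonyl carbon is O, not C.
(B) has a primary amide (-C(=O)NH2) but one neighbour of the carbonyl carbon is N, not C.
(C) has a carboxylic acid group (-C(=O)OH) but one neighbour of the carbonyl carbon is O, not C.
(D) contains an acetyl/ketone group (-C(=O)CH3), which satisfies every atom and bond constraint.
So the answer is (D).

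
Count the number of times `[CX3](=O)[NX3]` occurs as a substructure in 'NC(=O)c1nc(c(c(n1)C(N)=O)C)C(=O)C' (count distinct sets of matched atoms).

2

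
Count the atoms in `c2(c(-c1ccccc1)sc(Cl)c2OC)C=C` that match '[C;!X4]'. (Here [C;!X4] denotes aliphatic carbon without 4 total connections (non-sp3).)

The query [C;!X4] means: aliphatic carbon that does not have four total connections.
Check the 16 heavy atoms by environment: 1× s (aromatic, X2) → no; 10× c (aromatic, X3) → no; 2× C (X3) → match; 1× O (X2) → no; 1× C (X4) → no; 1× Cl (X1) → no.
That gives 2 matching atoms.

2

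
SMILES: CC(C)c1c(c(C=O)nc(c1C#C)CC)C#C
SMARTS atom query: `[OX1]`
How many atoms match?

1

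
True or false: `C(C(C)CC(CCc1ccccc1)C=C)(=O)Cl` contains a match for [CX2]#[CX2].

The pattern [CX2]#[CX2] describes a carbon-carbon triple bond — an alkyne.
The closest candidate here is a vinyl group (-CH=CH2), but the C=C is a double bond; both carbons are CX3, not CX2. No other fragment satisfies the full query, so there is no match.

False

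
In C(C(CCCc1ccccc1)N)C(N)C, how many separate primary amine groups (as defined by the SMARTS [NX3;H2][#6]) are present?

2

[NX3;H2][#6] is the SMARTS for a primary amine: a trivalent nitrogen with two H attached to carbon.
The molecule carries 2 separate instances of a primary amino group (-NH2) meeting every constraint; each maps to a distinct set of atoms, giving 2 matches.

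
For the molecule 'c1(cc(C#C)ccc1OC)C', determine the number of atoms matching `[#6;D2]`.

The query [#6;D2] means: any carbon bonded to exactly two heavy atoms.
Check the 11 heavy atoms by environment: 3× c (aromatic, D2) → match; 3× c (aromatic, D3) → no; 1× C (D2) → match; 3× C (D1) → no; 1× O (D2) → no.
Summing the matching environments: 3 + 1 = 4 matching atoms.

4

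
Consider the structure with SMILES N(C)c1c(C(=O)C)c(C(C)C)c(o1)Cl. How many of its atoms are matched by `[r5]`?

5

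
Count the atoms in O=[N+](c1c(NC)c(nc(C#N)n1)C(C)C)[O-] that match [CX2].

1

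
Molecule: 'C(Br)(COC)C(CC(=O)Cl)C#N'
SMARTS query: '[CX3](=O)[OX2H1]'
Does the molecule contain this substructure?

The pattern [CX3](=O)[OX2H1] describes an sp2 carbon double-bonded to O and single-bonded to an -OH oxygen — a carboxylic acid.
The closest candidate here is an acyl chloride (-C(=O)Cl), but the carbonyl is bonded to Cl, not to an -OH oxygen. No other fragment satisfies the full query, so there is no match.

No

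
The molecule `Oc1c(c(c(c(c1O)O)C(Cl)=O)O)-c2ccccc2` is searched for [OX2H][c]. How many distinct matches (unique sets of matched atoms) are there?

4

[OX2H][c] is the SMARTS for a phenol: a hydroxyl oxygen attached to an aromatic carbon.
The molecule carries 4 separate instances of a hydroxyl group (-OH) meeting every constraint; each maps to a distinct set of atoms, giving 4 matches.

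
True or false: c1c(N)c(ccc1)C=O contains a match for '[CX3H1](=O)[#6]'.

True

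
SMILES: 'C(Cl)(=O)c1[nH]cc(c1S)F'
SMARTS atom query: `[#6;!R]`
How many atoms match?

1

Check the 10 heavy atoms by environment: 1× n (aromatic, in 5-ring) → no; 4× c (aromatic, in 5-ring) → no; 1× C (acyclic) → match; 1× O (acyclic) → no; 1× Cl (acyclic) → no; 1× F (acyclic) → no; 1× S (acyclic) → no.
That gives 1 matching atom.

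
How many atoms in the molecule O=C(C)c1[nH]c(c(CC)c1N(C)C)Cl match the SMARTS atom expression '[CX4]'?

5

The query [CX4] means: C with X4: aliphatic carbon with exactly 4 total connections (bonds + H).
Check the 14 heavy atoms by environment: 1× n (aromatic, X3) → no; 4× c (aromatic, X3) → no; 1× N (X3) → no; 5× C (X4) → match; 1× Cl (X1) → no; 1× C (X3) → no; 1× O (X1) → no.
That gives 5 matching atoms.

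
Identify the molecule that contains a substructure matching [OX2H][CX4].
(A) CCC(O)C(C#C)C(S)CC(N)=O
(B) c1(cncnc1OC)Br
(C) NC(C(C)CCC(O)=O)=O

A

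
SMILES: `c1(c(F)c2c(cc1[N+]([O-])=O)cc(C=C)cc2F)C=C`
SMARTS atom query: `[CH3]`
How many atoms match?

The query [CH3] means: aliphatic carbon with exactly three hydrogens.
Check the 19 heavy atoms by environment: 7× c (aromatic, H0) → no; 3× c (aromatic, H1) → no; 2× C (H1) → no; 2× C (H2) → no; 2× F (H0) → no; 1× N (charge +1, H0) → no; 1× O (charge -1, H0) → no; 1× O (H0) → no.
No environment satisfies the query, so 0 matching atoms.

0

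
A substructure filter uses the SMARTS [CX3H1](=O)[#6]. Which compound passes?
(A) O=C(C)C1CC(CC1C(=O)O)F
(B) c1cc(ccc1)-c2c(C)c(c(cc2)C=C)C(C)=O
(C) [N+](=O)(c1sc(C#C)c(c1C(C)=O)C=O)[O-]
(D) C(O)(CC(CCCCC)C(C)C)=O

C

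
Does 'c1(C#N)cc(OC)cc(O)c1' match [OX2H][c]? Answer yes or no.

Yes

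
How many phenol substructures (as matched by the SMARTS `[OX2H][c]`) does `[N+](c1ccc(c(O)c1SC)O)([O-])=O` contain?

[OX2H][c] is the SMARTS for a phenol: a hydroxyl oxygen attached to an aromatic carbon.
The molecule carries 2 separate instances of a hydroxyl group (-OH) meeting every constraint; each maps to a distinct set of atoms, giving 2 matches.

2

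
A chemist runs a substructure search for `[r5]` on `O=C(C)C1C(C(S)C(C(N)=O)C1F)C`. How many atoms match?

The query [r5] means: r5 matches atoms in a five-membered ring.
Check the 14 heavy atoms by environment: 5× C (in 5-ring) → match; 4× C (acyclic) → no; 2× O (acyclic) → no; 1× N (acyclic) → no; 1× F (acyclic) → no; 1× S (acyclic) → no.
That gives 5 matching atoms.

5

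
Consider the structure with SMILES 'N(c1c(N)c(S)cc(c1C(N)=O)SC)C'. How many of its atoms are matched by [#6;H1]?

1

The query [#6;H1] means: any carbon bearing exactly one hydrogen.
Check the 15 heavy atoms by environment: 5× c (aromatic, H0) → no; 1× c (aromatic, H1) → match; 2× N (H2) → no; 1× S (H0) → no; 2× C (H3) → no; 1× C (H0) → no; 1× O (H0) → no; 1× S (H1) → no; 1× N (H1) → no.
That gives 1 matching atom.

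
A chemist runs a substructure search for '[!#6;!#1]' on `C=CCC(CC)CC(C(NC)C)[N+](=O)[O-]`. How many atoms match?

The query [!#6;!#1] means: not carbon and not hydrogen — any heteroatom.
Check the 15 heavy atoms by environment: 11× C → no; 1× N (charge +1) → match; 1× O (charge -1) → match; 1× O → match; 1× N → match.
Summing the matching environments: 1 + 1 + 1 + 1 = 4 matching atoms.

4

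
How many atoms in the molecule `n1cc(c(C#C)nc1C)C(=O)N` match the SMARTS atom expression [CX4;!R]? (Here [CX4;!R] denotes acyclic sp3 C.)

The query [CX4;!R] means: aliphatic carbon with four total connections, not in a ring.
Check the 12 heavy atoms by environment: 2× n (aromatic, X2, in 6-ring) → no; 4× c (aromatic, X3, in 6-ring) → no; 1× C (X4, acyclic) → match; 2× C (X2, acyclic) → no; 1× C (X3, acyclic) → no; 1× O (X1, acyclic) → no; 1× N (X3, acyclic) → no.
That gives 1 matching atom.

1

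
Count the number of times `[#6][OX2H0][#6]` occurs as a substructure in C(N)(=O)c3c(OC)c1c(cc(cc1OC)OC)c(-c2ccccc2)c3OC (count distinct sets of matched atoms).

4

[#6][OX2H0][#6] is the SMARTS for an ether: an aliphatic oxygen bridging two carbons with no H on the oxygen.
The molecule carries 4 separate instances of a methoxy ether (-OCH3) meeting every constraint; each maps to a distinct set of atoms, giving 4 matches.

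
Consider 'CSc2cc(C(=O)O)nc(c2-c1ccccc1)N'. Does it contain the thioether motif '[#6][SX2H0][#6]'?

The pattern [#6][SX2H0][#6] describes an aliphatic sulfur bridging two carbons with no H on the sulfur — a thioether.
The molecule carries a methylthio ether (-SCH3), whose atoms satisfy every constraint of the query, so the pattern matches.

Yes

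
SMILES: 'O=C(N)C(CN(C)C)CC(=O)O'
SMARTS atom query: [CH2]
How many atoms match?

The query [CH2] means: aliphatic carbon with exactly two hydrogens.
Check the 12 heavy atoms by environment: 2× C (H2) → match; 1× C (H1) → no; 2× C (H0) → no; 2× O (H0) → no; 1× O (H1) → no; 1× N (H2) → no; 1× N (H0) → no; 2× C (H3) → no.
That gives 2 matching atoms.

2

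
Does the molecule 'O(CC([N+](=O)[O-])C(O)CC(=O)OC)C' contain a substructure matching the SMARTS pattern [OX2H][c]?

The pattern [OX2H][c] describes a hydroxyl oxygen attached to an aromatic carbon — a phenol.
The closest candidate here is a hydroxyl group (-OH), but the -OH is on an aliphatic carbon, not an aromatic c. No other fragment satisfies the full query, so there is no match.

No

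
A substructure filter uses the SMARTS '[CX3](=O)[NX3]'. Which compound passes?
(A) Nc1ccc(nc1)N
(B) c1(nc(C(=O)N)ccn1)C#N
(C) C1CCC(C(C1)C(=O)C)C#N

[CX3](=O)[NX3] describes a carbonyl carbon bonded to a trivalent nitrogen (an amide).
(A) has a primary amino group (-NH2) but the -NH2 is not attached to a carbonyl carbon.
(B) contains a primary amide (-C(=O)NH2), which satisfies every atom and bond constraint.
(C) has a nitrile (-C#N) but the nitrile N is NX1 (triple-bonded), not NX3.
So the answer is (B).

B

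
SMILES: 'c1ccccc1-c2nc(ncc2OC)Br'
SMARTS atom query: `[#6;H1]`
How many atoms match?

6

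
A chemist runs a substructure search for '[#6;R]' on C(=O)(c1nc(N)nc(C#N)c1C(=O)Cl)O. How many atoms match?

4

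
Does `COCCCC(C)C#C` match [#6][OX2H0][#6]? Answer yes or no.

Yes

The pattern [#6][OX2H0][#6] describes an aliphatic oxygen bridging two carbons with no H on the oxygen — an ether.
The molecule carries a methoxy ether (-OCH3), whose atoms satisfy every constraint of the query, so the pattern matches.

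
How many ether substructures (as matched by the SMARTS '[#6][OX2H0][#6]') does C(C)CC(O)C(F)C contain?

0

[#6][OX2H0][#6] is the SMARTS for an ether: an aliphatic oxygen bridging two carbons with no H on the oxygen.
The molecule has a hydroxyl group (-OH), but the oxygen has H1, not H0 bridging two carbons; nothing else fits, so there are 0 matches.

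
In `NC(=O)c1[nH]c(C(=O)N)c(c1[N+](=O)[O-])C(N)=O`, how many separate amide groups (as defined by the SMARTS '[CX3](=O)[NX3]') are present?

[CX3](=O)[NX3] is the SMARTS for an amide: a carbonyl carbon bonded to a trivalent nitrogen.
The molecule carries 3 separate instances of a primary amide (-C(=O)NH2) meeting every constraint; each maps to a distinct set of atoms, giving 3 matches.

3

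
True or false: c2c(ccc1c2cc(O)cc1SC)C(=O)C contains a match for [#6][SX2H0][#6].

True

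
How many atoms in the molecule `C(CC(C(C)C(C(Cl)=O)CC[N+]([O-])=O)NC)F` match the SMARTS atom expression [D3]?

5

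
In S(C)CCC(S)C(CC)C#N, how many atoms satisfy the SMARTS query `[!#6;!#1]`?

3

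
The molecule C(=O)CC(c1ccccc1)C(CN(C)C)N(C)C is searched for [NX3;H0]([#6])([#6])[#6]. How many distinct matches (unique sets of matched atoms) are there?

2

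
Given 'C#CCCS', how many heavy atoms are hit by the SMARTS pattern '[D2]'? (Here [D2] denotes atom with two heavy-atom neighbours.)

3

The query [D2] means: atom with exactly two heavy-atom neighbours.
Check the 5 heavy atoms by environment: 3× C (D2) → match; 1× C (D1) → no; 1× S (D1) → no.
That gives 3 matching atoms.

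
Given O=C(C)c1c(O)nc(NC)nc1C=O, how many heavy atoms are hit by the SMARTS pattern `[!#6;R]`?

Check the 14 heavy atoms by environment: 2× n (aromatic, in 6-ring) → match; 4× c (aromatic, in 6-ring) → no; 4× C (acyclic) → no; 3× O (acyclic) → no; 1× N (acyclic) → no.
That gives 2 matching atoms.

2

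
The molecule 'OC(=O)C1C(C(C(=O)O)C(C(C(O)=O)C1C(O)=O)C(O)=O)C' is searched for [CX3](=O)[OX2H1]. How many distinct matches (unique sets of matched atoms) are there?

5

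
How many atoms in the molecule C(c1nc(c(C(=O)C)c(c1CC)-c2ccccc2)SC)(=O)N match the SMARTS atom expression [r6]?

12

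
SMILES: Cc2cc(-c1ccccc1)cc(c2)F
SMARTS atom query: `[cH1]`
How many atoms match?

8

Check the 14 heavy atoms by environment: 4× c (aromatic, H0) → no; 8× c (aromatic, H1) → match; 1× C (H3) → no; 1× F (H0) → no.
That gives 8 matching atoms.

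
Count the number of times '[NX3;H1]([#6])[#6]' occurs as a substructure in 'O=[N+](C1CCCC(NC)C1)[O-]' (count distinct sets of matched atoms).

1

[NX3;H1]([#6])[#6] is the SMARTS for a secondary amine: a trivalent nitrogen with one H, bonded to two carbons.
Exactly one fragment in the molecule meets all constraints, giving 1 match.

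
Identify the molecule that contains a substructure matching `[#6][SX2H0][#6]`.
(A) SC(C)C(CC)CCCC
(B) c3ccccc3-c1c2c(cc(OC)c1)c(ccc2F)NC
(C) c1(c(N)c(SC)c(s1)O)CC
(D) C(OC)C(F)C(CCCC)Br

C

[#6][SX2H0][#6] describes an aliphatic sulfur bridging two carbons with no H on the sulfur (a thioether).
(A) has a thiol (-SH) but the sulfur has H1, not H0 bridging two carbons.
(B) has a methoxy ether (-OCH3) but the bridging atom is O, not S.
(C) contains a methylthio ether (-SCH3), which satisfies every atom and bond constraint.
(D) has a methoxy ether (-OCH3) but the bridging atom is O, not S.
So the answer is (C).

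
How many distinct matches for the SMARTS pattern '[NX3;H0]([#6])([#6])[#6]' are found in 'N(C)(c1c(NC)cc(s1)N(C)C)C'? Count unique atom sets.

2

[NX3;H0]([#6])([#6])[#6] is the SMARTS for a tertiary amine: a trivalent nitrogen with no H, bonded to three carbons.
The molecule carries 2 separate instances of a dimethylamino group (-N(CH3)2) meeting every constraint; each maps to a distinct set of atoms, giving 2 matches.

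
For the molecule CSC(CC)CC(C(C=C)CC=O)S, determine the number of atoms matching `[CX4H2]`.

The query [CX4H2] means: sp3 carbon (X4) with exactly two hydrogens.
Check the 14 heavy atoms by environment: 3× C (H2, X4) → match; 3× C (H1, X4) → no; 1× S (H1, X2) → no; 2× C (H1, X3) → no; 1× O (H0, X1) → no; 1× S (H0, X2) → no; 2× C (H3, X4) → no; 1× C (H2, X3) → no.
That gives 3 matching atoms.

3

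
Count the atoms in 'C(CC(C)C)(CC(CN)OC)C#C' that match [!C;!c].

2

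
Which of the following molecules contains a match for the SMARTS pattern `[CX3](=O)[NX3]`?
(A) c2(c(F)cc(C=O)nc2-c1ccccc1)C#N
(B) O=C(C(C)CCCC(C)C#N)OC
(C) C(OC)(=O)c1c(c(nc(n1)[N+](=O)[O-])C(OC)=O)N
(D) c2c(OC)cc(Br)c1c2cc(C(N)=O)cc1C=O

[CX3](=O)[NX3] describes a carbonyl carbon bonded to a trivalent nitrogen (an amide).
(A) has a nitrile (-C#N) but the nitrile N is NX1 (triple-bonded), not NX3.
(B) has a methyl-ester group (-C(=O)OCH3) but the carbonyl is bonded to O, not to an NX3 nitrogen.
(C) has a methyl-ester group (-C(=O)OCH3) but the carbonyl is bonded to O, not to an NX3 nitrogen.
(D) contains a primary amide (-C(=O)NH2), which satisfies every atom and bond constraint.
So the answer is (D).

D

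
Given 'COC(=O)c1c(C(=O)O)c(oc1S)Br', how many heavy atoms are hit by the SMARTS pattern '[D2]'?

2

Check the 14 heavy atoms by environment: 1× o (aromatic, D2) → match; 4× c (aromatic, D3) → no; 2× C (D3) → no; 3× O (D1) → no; 1× O (D2) → match; 1× C (D1) → no; 1× Br (D1) → no; 1× S (D1) → no.
Summing the matching environments: 1 + 1 = 2 matching atoms.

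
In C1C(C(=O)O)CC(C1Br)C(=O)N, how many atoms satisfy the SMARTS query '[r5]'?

5

The query [r5] means: r5 matches atoms in a five-membered ring.
Check the 12 heavy atoms by environment: 5× C (in 5-ring) → match; 2× C (acyclic) → no; 3× O (acyclic) → no; 1× N (acyclic) → no; 1× Br (acyclic) → no.
That gives 5 matching atoms.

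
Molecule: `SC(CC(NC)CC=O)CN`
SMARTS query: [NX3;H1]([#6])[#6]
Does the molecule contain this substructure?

Yes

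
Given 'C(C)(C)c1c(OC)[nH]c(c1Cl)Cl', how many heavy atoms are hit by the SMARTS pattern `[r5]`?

The query [r5] means: r5 matches atoms in a five-membered ring.
Check the 12 heavy atoms by environment: 1× n (aromatic, in 5-ring) → match; 4× c (aromatic, in 5-ring) → match; 1× O (acyclic) → no; 4× C (acyclic) → no; 2× Cl (acyclic) → no.
Summing the matching environments: 1 + 4 = 5 matching atoms.

5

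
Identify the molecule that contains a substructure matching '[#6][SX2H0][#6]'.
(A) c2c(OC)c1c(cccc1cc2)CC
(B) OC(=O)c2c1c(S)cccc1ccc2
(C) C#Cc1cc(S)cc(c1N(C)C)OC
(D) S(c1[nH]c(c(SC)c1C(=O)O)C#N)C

[#6][SX2H0][#6] describes an aliphatic sulfur bridging two carbons with no H on the sulfur (a thioether).
(A) has a methoxy ether (-OCH3) but the bridging atom is O, not S.
(B) has a thiol (-SH) but the sulfur has H1, not H0 bridging two carbons.
(C) has a methoxy ether (-OCH3) but the bridging atom is O, not S.
(D) contains a methylthio ether (-SCH3), which satisfies every atom and bond constraint.
So the answer is (D).

D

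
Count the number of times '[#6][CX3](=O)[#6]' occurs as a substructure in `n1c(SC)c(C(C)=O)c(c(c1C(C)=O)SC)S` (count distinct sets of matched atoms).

2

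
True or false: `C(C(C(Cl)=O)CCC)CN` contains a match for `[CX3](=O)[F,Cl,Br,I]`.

True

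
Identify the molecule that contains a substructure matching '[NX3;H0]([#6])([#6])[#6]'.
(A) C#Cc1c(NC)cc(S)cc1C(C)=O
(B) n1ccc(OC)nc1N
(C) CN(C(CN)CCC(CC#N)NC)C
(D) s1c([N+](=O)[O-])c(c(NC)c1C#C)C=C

[NX3;H0]([#6])([#6])[#6] describes a trivalent nitrogen with no H, bonded to three carbons (a tertiary amine).
(A) has an N-methylamino group (-NHCH3) but the nitrogen still has one H (H1), not H0.
(B) has a primary amino group (-NH2) but the nitrogen has H2, not H0 with three carbons.
(C) contains a dimethylamino group (-N(CH3)2), which satisfies every atom and bond constraint.
(D) has an N-methylamino group (-NHCH3) but the nitrogen still has one H (H1), not H0.
So the answer is (C).

C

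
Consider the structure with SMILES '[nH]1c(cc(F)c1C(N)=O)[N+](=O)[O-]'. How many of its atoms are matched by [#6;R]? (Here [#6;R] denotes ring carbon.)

The query [#6;R] means: carbon that is part of a ring.
Check the 12 heavy atoms by environment: 1× n (aromatic, in 5-ring) → no; 4× c (aromatic, in 5-ring) → match; 1× F (acyclic) → no; 1× C (acyclic) → no; 2× O (acyclic) → no; 1× N (acyclic) → no; 1× N (charge +1, acyclic) → no; 1× O (charge -1, acyclic) → no.
That gives 4 matching atoms.

4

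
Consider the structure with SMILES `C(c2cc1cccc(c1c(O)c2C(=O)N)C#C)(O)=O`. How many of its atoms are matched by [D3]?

8

Check the 19 heavy atoms by environment: 6× c (aromatic, D3) → match; 4× c (aromatic, D2) → no; 1× C (D2) → no; 1× C (D1) → no; 4× O (D1) → no; 2× C (D3) → match; 1× N (D1) → no.
Summing the matching environments: 6 + 2 = 8 matching atoms.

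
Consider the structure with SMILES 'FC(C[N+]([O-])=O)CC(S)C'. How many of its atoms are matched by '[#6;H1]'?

2

Check the 10 heavy atoms by environment: 2× C (H2) → no; 2× C (H1) → match; 1× C (H3) → no; 1× N (charge +1, H0) → no; 1× O (charge -1, H0) → no; 1× O (H0) → no; 1× S (H1) → no; 1× F (H0) → no.
That gives 2 matching atoms.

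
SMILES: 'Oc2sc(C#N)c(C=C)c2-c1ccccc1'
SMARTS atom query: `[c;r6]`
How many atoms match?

6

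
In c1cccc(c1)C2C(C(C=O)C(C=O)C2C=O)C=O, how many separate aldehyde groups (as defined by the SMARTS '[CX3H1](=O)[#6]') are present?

[CX3H1](=O)[#6] is the SMARTS for an aldehyde: an sp2 carbon with one H, double-bonded to O and single-bonded to carbon.
The molecule carries 4 separate instances of an aldehyde (-CHO) meeting every constraint; each maps to a distinct set of atoms, giving 4 matches.

4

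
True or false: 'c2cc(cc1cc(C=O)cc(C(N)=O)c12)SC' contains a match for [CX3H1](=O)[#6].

True

The pattern [CX3H1](=O)[#6] describes an sp2 carbon with one H, double-bonded to O and single-bonded to carbon — an aldehyde.
The molecule carries an aldehyde (-CHO), whose atoms satisfy every constraint of the query, so the pattern matches.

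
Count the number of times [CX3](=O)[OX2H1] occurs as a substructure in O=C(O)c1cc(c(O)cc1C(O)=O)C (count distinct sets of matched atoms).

[CX3](=O)[OX2H1] is the SMARTS for a carboxylic acid: an sp2 carbon double-bonded to O and single-bonded to an -OH oxygen.
The molecule carries 2 separate instances of a carboxylic acid group (-C(=O)OH) meeting every constraint; each maps to a distinct set of atoms, giving 2 matches.

2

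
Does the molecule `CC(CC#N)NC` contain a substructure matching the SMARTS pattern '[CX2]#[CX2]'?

No

The pattern [CX2]#[CX2] describes a carbon-carbon triple bond — an alkyne.
The closest candidate here is a nitrile (-C#N), but the triple bond is C#N, not C#C. No other fragment satisfies the full query, so there is no match.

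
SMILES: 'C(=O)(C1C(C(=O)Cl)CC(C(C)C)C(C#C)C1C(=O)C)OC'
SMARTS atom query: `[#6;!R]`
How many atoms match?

10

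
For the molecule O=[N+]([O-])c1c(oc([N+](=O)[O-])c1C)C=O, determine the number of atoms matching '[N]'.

2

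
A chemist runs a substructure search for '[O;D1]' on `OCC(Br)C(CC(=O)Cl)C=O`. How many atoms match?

3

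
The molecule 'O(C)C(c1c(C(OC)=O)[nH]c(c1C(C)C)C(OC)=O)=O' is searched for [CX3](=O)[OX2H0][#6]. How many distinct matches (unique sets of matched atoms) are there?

3

[CX3](=O)[OX2H0][#6] is the SMARTS for an ester: a carbonyl carbon bonded to an oxygen that is itself bonded to carbon (no H on that O).
The molecule carries 3 separate instances of a methyl-ester group (-C(=O)OCH3) meeting every constraint; each maps to a distinct set of atoms, giving 3 matches.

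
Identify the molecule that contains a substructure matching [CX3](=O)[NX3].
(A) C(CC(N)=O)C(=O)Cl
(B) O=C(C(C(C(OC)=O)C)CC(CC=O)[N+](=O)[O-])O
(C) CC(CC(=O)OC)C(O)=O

A

[CX3](=O)[NX3] describes a carbonyl carbon bonded to a trivalent nitrogen (an amide).
(A) contains a primary amide (-C(=O)NH2), which satisfies every atom and bond constraint.
(B) has a methyl-ester group (-C(=O)OCH3) but the carbonyl is bonded to O, not to an NX3 nitrogen.
(C) has a carboxylic acid group (-C(=O)OH) but the carbonyl is bonded to O, not to an NX3 nitrogen.
So the answer is (A).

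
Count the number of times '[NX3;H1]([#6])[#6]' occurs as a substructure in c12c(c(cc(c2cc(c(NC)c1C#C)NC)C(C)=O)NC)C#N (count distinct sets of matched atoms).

3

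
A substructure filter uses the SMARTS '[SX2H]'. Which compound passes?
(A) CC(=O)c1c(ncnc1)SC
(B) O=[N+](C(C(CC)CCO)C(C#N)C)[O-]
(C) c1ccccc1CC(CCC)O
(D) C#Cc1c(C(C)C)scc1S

D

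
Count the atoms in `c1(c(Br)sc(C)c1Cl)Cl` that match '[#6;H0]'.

4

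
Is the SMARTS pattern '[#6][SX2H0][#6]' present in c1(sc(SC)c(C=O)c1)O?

The pattern [#6][SX2H0][#6] describes an aliphatic sulfur bridging two carbons with no H on the sulfur — a thioether.
The molecule carries a methylthio ether (-SCH3), whose atoms satisfy every constraint of the query, so the pattern matches.

Yes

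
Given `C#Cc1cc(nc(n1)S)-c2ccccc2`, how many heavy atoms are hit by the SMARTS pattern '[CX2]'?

2

The query [CX2] means: C with X2: aliphatic carbon with exactly 2 total connections.
Check the 15 heavy atoms by environment: 2× n (aromatic, X2) → no; 10× c (aromatic, X3) → no; 2× C (X2) → match; 1× S (X2) → no.
That gives 2 matching atoms.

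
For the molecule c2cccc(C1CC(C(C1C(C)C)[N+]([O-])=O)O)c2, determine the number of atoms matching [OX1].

2

The query [OX1] means: aliphatic oxygen with one total connection — typically a carbonyl =O or an oxide.
Check the 18 heavy atoms by environment: 8× C (X4) → no; 6× c (aromatic, X3) → no; 1× O (X2) → no; 1× N (charge +1, X3) → no; 1× O (charge -1, X1) → match; 1× O (X1) → match.
Summing the matching environments: 1 + 1 = 2 matching atoms.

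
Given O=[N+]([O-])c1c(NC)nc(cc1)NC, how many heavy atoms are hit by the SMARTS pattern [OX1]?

The query [OX1] means: aliphatic oxygen with one total connection — typically a carbonyl =O or an oxide.
Check the 13 heavy atoms by environment: 1× n (aromatic, X2) → no; 5× c (aromatic, X3) → no; 2× N (X3) → no; 2× C (X4) → no; 1× N (charge +1, X3) → no; 1× O (charge -1, X1) → match; 1× O (X1) → match.
Summing the matching environments: 1 + 1 = 2 matching atoms.

2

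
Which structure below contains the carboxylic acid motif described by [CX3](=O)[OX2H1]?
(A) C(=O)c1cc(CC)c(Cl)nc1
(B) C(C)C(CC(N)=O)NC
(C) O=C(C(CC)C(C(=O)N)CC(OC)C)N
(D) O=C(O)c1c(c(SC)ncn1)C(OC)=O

D

[CX3](=O)[OX2H1] describes an sp2 carbon double-bonded to O and single-bonded to an -OH oxygen (a carboxylic acid).
(A) has an aldehyde (-CHO) but there is no singly-bonded oxygen on the carbonyl carbon.
(B) has a primary amide (-C(=O)NH2) but the carbonyl is bonded to N, not to an -OH oxygen.
(C) has a primary amide (-C(=O)NH2) but the carbonyl is bonded to N, not to an -OH oxygen.
(D) contains a carboxylic acid group (-C(=O)OH), which satisfies every atom and bond constraint.
So the answer is (D).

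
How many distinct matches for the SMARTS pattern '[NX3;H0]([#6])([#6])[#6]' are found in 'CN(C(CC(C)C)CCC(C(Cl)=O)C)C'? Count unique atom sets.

1

[NX3;H0]([#6])([#6])[#6] is the SMARTS for a tertiary amine: a trivalent nitrogen with no H, bonded to three carbons.
Exactly one fragment in the molecule meets all constraints, giving 1 match.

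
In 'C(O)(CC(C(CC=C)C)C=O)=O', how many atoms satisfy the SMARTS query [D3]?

3

Check the 12 heavy atoms by environment: 4× C (D2) → no; 3× C (D3) → match; 2× C (D1) → no; 3× O (D1) → no.
That gives 3 matching atoms.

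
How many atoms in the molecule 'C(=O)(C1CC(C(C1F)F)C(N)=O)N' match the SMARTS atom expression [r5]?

5

The query [r5] means: r5 matches atoms in a five-membered ring.
Check the 13 heavy atoms by environment: 5× C (in 5-ring) → match; 2× C (acyclic) → no; 2× O (acyclic) → no; 2× N (acyclic) → no; 2× F (acyclic) → no.
That gives 5 matching atoms.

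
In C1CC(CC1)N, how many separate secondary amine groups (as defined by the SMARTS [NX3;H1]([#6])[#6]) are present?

0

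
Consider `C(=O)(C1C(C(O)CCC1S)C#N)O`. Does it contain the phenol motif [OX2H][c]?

The pattern [OX2H][c] describes a hydroxyl oxygen attached to an aromatic carbon — a phenol.
The closest candidate here is a hydroxyl group (-OH), but the -OH is on an aliphatic carbon, not an aromatic c. No other fragment satisfies the full query, so there is no match.

No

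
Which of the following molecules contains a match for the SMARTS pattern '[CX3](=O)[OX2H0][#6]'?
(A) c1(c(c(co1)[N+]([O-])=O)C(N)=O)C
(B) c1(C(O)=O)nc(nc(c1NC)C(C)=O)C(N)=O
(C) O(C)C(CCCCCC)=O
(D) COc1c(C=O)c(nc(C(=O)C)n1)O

[CX3](=O)[OX2H0][#6] describes a carbonyl carbon bonded to an oxygen that is itself bonded to carbon (no H on that O) (an ester).
(A) has a primary amide (-C(=O)NH2) but the carbonyl is bonded to N, not to an O-C linkage.
(B) has a primary amide (-C(=O)NH2) but the carbonyl is bonded to N, not to an O-C linkage.
(C) contains a methyl-ester group (-C(=O)OCH3), which satisfies every atom and bond constraint.
(D) has a methoxy ether (-OCH3) but the ether oxygen is not adjacent to a C=O carbon.
So the answer is (C).

C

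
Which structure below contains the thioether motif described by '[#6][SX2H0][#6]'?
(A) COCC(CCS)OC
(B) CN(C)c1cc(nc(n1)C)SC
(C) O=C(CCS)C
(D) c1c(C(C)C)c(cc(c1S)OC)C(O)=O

[#6][SX2H0][#6] describes an aliphatic sulfur bridging two carbons with no H on the sulfur (a thioether).
(A) has a methoxy ether (-OCH3) but the bridging atom is O, not S.
(B) contains a methylthio ether (-SCH3), which satisfies every atom and bond constraint.
(C) has a thiol (-SH) but the sulfur has H1, not H0 bridging two carbons.
(D) has a methoxy ether (-OCH3) but the bridging atom is O, not S.
So the answer is (B).

B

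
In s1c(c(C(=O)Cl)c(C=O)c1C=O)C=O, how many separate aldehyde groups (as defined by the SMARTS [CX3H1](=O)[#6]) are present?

3

[CX3H1](=O)[#6] is the SMARTS for an aldehyde: an sp2 carbon with one H, double-bonded to O and single-bonded to carbon.
The molecule carries 3 separate instances of an aldehyde (-CHO) meeting every constraint; each maps to a distinct set of atoms, giving 3 matches.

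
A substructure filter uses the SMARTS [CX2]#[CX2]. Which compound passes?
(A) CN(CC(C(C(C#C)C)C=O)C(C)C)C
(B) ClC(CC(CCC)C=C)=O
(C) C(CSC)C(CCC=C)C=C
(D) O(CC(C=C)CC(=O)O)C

A

[CX2]#[CX2] describes a carbon-carbon triple bond (an alkyne).
(A) contains an ethynyl group (-C#CH), which satisfies every atom and bond constraint.
(B) has a vinyl group (-CH=CH2) but the C=C is a double bond; both carbons are CX3, not CX2.
(C) has a vinyl group (-CH=CH2) but the C=C is a double bond; both carbons are CX3, not CX2.
(D) has a vinyl group (-CH=CH2) but the C=C is a double bond; both carbons are CX3, not CX2.
So the answer is (A).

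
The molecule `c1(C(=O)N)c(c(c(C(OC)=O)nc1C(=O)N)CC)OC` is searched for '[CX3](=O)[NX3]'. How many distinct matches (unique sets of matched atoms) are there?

[CX3](=O)[NX3] is the SMARTS for an amide: a carbonyl carbon bonded to a trivalent nitrogen.
The molecule carries 2 separate instances of a primary amide (-C(=O)NH2) meeting every constraint; each maps to a distinct set of atoms, giving 2 matches.

2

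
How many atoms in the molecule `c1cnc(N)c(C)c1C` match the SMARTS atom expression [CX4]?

2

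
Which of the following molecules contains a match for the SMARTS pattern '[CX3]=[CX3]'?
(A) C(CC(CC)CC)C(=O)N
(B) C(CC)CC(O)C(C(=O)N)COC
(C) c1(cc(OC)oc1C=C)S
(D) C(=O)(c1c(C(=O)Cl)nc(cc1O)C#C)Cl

[CX3]=[CX3] describes a non-aromatic C=C double bond between two sp2 carbons (an alkene).
(A) has an ethyl group (-CH2CH3) but its C-C bond is a single bond between CX4 carbons, not CX3=CX3.
(B) has an ethyl group (-CH2CH3) but its C-C bond is a single bond between CX4 carbons, not CX3=CX3.
(C) contains a vinyl group (-CH=CH2), which satisfies every atom and bond constraint.
(D) has an ethynyl group (-C#CH) but the C-C bond is a triple bond, not a double bond.
So the answer is (C).

C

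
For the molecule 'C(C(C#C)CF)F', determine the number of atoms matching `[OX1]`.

0

Check the 7 heavy atoms by environment: 3× C (X4) → no; 2× F (X1) → no; 2× C (X2) → no.
No environment satisfies the query, so 0 matching atoms.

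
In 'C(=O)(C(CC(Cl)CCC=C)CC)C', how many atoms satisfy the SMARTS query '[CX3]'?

3

The query [CX3] means: C with X3: aliphatic carbon with exactly 3 total connections.
Check the 13 heavy atoms by environment: 8× C (X4) → no; 1× Cl (X1) → no; 3× C (X3) → match; 1× O (X1) → no.
That gives 3 matching atoms.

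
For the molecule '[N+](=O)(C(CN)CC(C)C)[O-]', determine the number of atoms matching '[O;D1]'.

The query [O;D1] means: aliphatic oxygen bonded to exactly one heavy atom.
Check the 10 heavy atoms by environment: 2× C (D2) → no; 2× C (D3) → no; 1× N (charge +1, D3) → no; 1× O (charge -1, D1) → match; 1× O (D1) → match; 1× N (D1) → no; 2× C (D1) → no.
Summing the matching environments: 1 + 1 = 2 matching atoms.

2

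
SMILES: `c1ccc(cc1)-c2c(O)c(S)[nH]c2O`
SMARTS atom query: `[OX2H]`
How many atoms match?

2

The query [OX2H] means: aliphatic oxygen with two connections, one of which is H — an -OH oxygen.
Check the 14 heavy atoms by environment: 1× n (aromatic, H1, X3) → no; 5× c (aromatic, H0, X3) → no; 2× O (H1, X2) → match; 1× S (H1, X2) → no; 5× c (aromatic, H1, X3) → no.
That gives 2 matching atoms.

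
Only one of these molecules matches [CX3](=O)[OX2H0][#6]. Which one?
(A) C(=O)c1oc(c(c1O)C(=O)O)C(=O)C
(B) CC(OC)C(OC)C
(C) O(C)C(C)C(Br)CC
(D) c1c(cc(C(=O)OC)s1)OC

D

[CX3](=O)[OX2H0][#6] describes a carbonyl carbon bonded to an oxygen that is itself bonded to carbon (no H on that O) (an ester).
(A) has a carboxylic acid group (-C(=O)OH) but the singly-bonded O carries H (OX2H1, not H0).
(B) has a methoxy ether (-OCH3) but the ether oxygen is not adjacent to a C=O carbon.
(C) has a methoxy ether (-OCH3) but the ether oxygen is not adjacent to a C=O carbon.
(D) contains a methyl-ester group (-C(=O)OCH3), which satisfies every atom and bond constraint.
So the answer is (D).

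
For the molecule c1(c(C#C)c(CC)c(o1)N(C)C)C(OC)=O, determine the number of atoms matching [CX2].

2

Check the 16 heavy atoms by environment: 1× o (aromatic, X2) → no; 4× c (aromatic, X3) → no; 2× C (X2) → match; 1× N (X3) → no; 5× C (X4) → no; 1× C (X3) → no; 1× O (X1) → no; 1× O (X2) → no.
That gives 2 matching atoms.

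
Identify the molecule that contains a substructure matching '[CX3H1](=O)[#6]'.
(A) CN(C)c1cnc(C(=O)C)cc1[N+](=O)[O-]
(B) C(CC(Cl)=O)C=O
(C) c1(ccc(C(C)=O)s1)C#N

[CX3H1](=O)[#6] describes an sp2 carbon with one H, double-bonded to O and single-bonded to carbon (an aldehyde).
(A) has an acetyl/ketone group (-C(=O)CH3) but the carbonyl carbon has H0 (two carbon neighbours), not H1.
(B) contains an aldehyde (-CHO), which satisfies every atom and bond constraint.
(C) has an acetyl/ketone group (-C(=O)CH3) but the carbonyl carbon has H0 (two carbon neighbours), not H1.
So the answer is (B).

B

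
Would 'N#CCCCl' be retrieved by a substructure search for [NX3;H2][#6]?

The pattern [NX3;H2][#6] describes a trivalent nitrogen with two H attached to carbon — a primary amine.
The closest candidate here is a nitrile (-C#N), but the nitrogen is NX1 (triple-bonded), not NX3 with two H. No other fragment satisfies the full query, so there is no match.

No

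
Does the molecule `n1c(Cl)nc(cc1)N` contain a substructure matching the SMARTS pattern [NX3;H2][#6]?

Yes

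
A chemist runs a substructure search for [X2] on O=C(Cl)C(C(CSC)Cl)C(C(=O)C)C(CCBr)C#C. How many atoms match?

3

Check the 19 heavy atoms by environment: 9× C (X4) → no; 2× C (X3) → no; 2× O (X1) → no; 2× Cl (X1) → no; 2× C (X2) → match; 1× Br (X1) → no; 1× S (X2) → match.
Summing the matching environments: 2 + 1 = 3 matching atoms.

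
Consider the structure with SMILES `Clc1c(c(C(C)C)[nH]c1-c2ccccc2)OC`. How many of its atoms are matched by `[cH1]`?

The query [cH1] means: aromatic carbon bearing exactly one hydrogen.
Check the 17 heavy atoms by environment: 1× n (aromatic, H1) → no; 5× c (aromatic, H0) → no; 5× c (aromatic, H1) → match; 1× Cl (H0) → no; 1× C (H1) → no; 3× C (H3) → no; 1× O (H0) → no.
That gives 5 matching atoms.

5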